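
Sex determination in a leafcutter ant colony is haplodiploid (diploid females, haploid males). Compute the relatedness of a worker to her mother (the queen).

One meiotic link between diploid queen and diploid daughter: r = 1/2.

0.5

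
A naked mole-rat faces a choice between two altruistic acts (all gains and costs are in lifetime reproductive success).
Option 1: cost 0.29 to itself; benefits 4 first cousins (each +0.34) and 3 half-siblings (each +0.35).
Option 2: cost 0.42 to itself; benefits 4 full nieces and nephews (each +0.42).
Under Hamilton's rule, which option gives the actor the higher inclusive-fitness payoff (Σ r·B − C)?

Option 1

Option 1: r to a first cousin = 0.125.
Option 1: r to a half-sibling = 0.25.
Option 1: Σ r·B − C = (4·0.125·0.34 + 3·0.25·0.35) − 0.29 = 0.1425.
Option 2: r to a full niece or nephew = 0.25.
Option 2: Σ r·B − C = (4·0.25·0.42) − 0.42 = 0.
Option 1 has the higher net inclusive-fitness payoff.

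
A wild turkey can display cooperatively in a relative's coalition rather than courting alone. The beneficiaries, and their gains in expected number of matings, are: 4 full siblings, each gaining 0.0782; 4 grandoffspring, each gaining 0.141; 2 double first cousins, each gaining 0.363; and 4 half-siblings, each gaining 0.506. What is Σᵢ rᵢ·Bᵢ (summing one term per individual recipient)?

r to a full sibling = 0.5 (full sibs share both parents — two paths of length 2: r = 2·(1/2)^2 = 1/2).
r to a grandoffspring = 0.25 (two parent–offspring links: r = (1/2)^2 = 1/4).
r to a double first cousin = 0.25 (double first cousins share both grandparent pairs — four paths of length 4: r = 4·(1/2)^4 = 1/4).
r to a half-sibling = 1/4 (half-sibs share one parent — one path of length 2: r = (1/2)^2 = 1/4).
Summing one r·B term per recipient: 4·0.5·0.0782 + 4·0.25·0.141 + 2·0.25·0.363 + 4·0.25·0.506 = 0.9849.

0.9849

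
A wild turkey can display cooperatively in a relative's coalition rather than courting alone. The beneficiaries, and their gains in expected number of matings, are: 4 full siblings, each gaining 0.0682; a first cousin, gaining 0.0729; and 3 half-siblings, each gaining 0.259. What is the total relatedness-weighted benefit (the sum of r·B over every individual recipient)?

0.3397625

r to a full sibling = 1/2 (full sibs share both parents — two paths of length 2: r = 2·(1/2)^2 = 1/2).
r to a first cousin = 0.125 (first cousins share one grandparent pair — two paths of length 4: r = 2·(1/2)^4 = 1/8).
r to a half-sibling = 1/4 (half-sibs share one parent — one path of length 2: r = (1/2)^2 = 1/4).
Summing one r·B term per recipient: 4·0.5·0.0682 + 1·0.125·0.0729 + 3·0.25·0.259 = 0.3397625.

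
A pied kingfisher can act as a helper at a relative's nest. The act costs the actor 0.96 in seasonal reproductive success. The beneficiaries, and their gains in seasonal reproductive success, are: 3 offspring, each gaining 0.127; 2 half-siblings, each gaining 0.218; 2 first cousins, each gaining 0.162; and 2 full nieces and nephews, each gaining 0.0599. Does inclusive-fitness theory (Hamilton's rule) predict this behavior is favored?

Hamilton's rule: the trait is favored when the sum of r·B over every recipient exceeds the actor's cost C.
r to an offspring = 0.5 (one parent–offspring link: r = (1/2)^1 = 1/2).
r to a half-sibling = 0.25 (half-sibs share one parent — one path of length 2: r = (1/2)^2 = 1/4).
r to a first cousin = 1/8 (first cousins share one grandparent pair — two paths of length 4: r = 2·(1/2)^4 = 1/8).
r to a full niece or nephew = 0.25 (full aunt/uncle↔niece/nephew: two paths of length 3 through the shared grandparent pair: r = 2·(1/2)^3 = 1/4).
Summing one r·B term per recipient: 3·0.5·0.127 + 2·0.25·0.218 + 2·0.125·0.162 + 2·0.25·0.0599 = 0.36995.
0.36995 < 0.96: the indirect benefit is less than the cost.

No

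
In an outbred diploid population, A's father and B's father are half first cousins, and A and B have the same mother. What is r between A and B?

0.265625

Wright's path rule: contributions from independent ancestry routes add.
A and B are related in two ways: half second cousins through their fathers (r = 1/64) and half-sibs through their shared mother (r = 1/4).
r = 1/64 + 1/4 = 0.265625.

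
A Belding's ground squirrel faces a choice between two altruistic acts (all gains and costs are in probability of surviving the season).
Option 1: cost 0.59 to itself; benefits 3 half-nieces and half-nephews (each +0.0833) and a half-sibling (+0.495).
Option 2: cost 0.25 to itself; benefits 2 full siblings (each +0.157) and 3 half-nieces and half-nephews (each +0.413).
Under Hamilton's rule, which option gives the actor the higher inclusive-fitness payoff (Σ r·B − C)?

Option 2

Option 1: r to a half-niece or half-nephew = 0.125.
Option 1: r to a half-sibling = 0.25.
Option 1: Σ r·B − C = (3·0.125·0.0833 + 1·0.25·0.495) − 0.59 = -0.4350125.
Option 2: r to a full sibling = 0.5.
Option 2: r to a half-niece or half-nephew = 0.125.
Option 2: Σ r·B − C = (2·0.5·0.157 + 3·0.125·0.413) − 0.25 = 0.061875.
Option 2 has the higher net inclusive-fitness payoff.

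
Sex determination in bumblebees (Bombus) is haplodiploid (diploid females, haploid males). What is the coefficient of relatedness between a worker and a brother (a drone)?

Her haploid brother carries none of their father's genes and a random half of their mother's genome; that half matches the maternal half of her own genome with probability 1/2: r = 1/2 · 1/2 = 1/4.

0.25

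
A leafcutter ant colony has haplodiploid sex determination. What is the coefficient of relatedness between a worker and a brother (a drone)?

0.25

Her haploid brother carries none of their father's genes and a random half of their mother's genome; that half matches the maternal half of her own genome with probability 1/2: r = 1/2 · 1/2 = 1/4.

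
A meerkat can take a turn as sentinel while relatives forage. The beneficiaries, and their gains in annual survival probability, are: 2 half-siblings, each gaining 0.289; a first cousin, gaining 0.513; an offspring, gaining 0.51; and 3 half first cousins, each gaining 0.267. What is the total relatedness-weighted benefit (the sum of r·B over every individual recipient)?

0.5136875

r to a half-sibling = 0.25 (half-sibs share one parent — one path of length 2: r = (1/2)^2 = 1/4).
r to a first cousin = 1/8 (first cousins share one grandparent pair — two paths of length 4: r = 2·(1/2)^4 = 1/8).
r to an offspring = 1/2 (one parent–offspring link: r = (1/2)^1 = 1/2).
r to a half first cousin = 1/16 (half first cousins share one grandparent — one path of length 4: r = (1/2)^4 = 1/16).
Summing one r·B term per recipient: 2·0.25·0.289 + 1·0.125·0.513 + 1·0.5·0.51 + 3·0.0625·0.267 = 0.5136875.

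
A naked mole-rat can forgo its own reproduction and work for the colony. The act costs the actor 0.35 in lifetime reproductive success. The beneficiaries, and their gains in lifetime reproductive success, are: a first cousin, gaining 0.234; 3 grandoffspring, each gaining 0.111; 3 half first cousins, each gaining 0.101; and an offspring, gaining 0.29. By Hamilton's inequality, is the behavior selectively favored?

No

Hamilton's rule: the trait is favored when the sum of r·B over every recipient exceeds the actor's cost C.
r to a first cousin = 0.125 (first cousins share one grandparent pair — two paths of length 4: r = 2·(1/2)^4 = 1/8).
r to a grandoffspring = 0.25 (two parent–offspring links: r = (1/2)^2 = 1/4).
r to a half first cousin = 1/16 (half first cousins share one grandparent — one path of length 4: r = (1/2)^4 = 1/16).
r to an offspring = 1/2 (one parent–offspring link: r = (1/2)^1 = 1/2).
Summing one r·B term per recipient: 1·0.125·0.234 + 3·0.25·0.111 + 3·0.0625·0.101 + 1·0.5·0.29 = 0.2764375.
0.2764375 < 0.35: the indirect benefit is less than the cost.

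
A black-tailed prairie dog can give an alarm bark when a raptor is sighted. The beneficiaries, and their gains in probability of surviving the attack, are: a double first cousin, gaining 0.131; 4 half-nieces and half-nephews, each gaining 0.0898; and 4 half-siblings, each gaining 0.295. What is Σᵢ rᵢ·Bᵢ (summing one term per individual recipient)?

r to a double first cousin = 1/4 (double first cousins share both grandparent pairs — four paths of length 4: r = 4·(1/2)^4 = 1/4).
r to a half-niece or half-nephew = 0.125 (half-aunt/uncle↔niece/nephew: one path of length 3: r = (1/2)^3 = 1/8).
r to a half-sibling = 1/4 (half-sibs share one parent — one path of length 2: r = (1/2)^2 = 1/4).
Summing one r·B term per recipient: 1·0.25·0.131 + 4·0.125·0.0898 + 4·0.25·0.295 = 0.37265.

0.37265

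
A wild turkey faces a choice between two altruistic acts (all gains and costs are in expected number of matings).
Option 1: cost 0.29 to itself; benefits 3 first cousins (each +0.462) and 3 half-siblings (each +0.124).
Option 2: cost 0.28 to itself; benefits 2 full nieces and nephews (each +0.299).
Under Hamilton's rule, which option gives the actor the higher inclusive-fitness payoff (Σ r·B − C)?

Option 1

Option 1: r to a first cousin = 0.125.
Option 1: r to a half-sibling = 0.25.
Option 1: Σ r·B − C = (3·0.125·0.462 + 3·0.25·0.124) − 0.29 = -0.02375.
Option 2: r to a full niece or nephew = 0.25.
Option 2: Σ r·B − C = (2·0.25·0.299) − 0.28 = -0.1305.
Option 1 has the higher net inclusive-fitness payoff.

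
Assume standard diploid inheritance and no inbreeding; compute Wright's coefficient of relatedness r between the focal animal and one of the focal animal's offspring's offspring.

0.25

Each parent–offspring link contributes a factor of 1/2, and independent paths through distinct common ancestors add.
Two parent–offspring links: r = (1/2)^2 = 1/4.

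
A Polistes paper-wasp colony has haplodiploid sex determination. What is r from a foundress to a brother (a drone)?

Her haploid brother carries none of their father's genes and a random half of their mother's genome; that half matches the maternal half of her own genome with probability 1/2: r = 1/2 · 1/2 = 1/4.

0.25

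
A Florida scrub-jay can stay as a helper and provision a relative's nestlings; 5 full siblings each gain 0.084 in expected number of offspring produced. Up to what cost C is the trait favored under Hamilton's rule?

0.21

r to a full sibling = 0.5 (full sibs share both parents — two paths of length 2: r = 2·(1/2)^2 = 1/2).
Hamilton's rule: n·r·B > C, so the trait is favored while C < n·r·B = 5·0.5·0.084 = 0.21.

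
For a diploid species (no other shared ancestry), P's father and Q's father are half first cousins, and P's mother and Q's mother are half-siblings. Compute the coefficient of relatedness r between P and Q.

0.078125

Independent pedigree routes through distinct common ancestors add.
P and Q are related in two ways: half second cousins through their fathers (r = 1/64) and half first cousins through their mothers (r = 1/16).
r = 1/64 + 1/16 = 0.078125.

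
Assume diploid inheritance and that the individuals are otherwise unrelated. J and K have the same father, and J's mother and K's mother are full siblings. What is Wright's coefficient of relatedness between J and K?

Independent pedigree routes through distinct common ancestors add.
J and K are related in two ways: half-sibs through their shared father (r = 1/4) and first cousins through their mothers (r = 1/8).
r = 1/4 + 1/8 = 0.375.

0.375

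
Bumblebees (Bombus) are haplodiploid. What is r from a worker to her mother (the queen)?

One meiotic link between diploid queen and diploid daughter: r = 1/2.

0.5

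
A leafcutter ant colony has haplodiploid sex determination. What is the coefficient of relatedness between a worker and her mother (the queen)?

One meiotic link between diploid queen and diploid daughter: r = 1/2.

0.5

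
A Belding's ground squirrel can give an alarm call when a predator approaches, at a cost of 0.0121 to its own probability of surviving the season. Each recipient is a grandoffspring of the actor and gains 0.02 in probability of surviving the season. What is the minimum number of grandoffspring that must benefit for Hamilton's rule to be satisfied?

r to a grandoffspring = 1/4 (two parent–offspring links: r = (1/2)^2 = 1/4).
Hamilton's rule: n·r·B > C  ⇒  n > C/(r·B) = 0.0121/(0.25·0.02) = 2.42.
The smallest integer exceeding 2.42 is 3.

3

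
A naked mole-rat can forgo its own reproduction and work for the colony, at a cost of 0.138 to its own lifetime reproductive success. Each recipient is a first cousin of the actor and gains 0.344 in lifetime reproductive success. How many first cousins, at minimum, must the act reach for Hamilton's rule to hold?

4

r to a first cousin = 1/8 (first cousins share one grandparent pair — two paths of length 4: r = 2·(1/2)^4 = 1/8).
Hamilton's rule: n·r·B > C  ⇒  n > C/(r·B) = 0.138/(0.125·0.344) = 3.209.
The smallest integer exceeding 3.209 is 4.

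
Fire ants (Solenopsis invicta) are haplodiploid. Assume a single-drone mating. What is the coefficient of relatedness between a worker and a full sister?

Haplodiploid full sisters inherit their father's entire haploid genome identically (contributing 1/2) and on average half of their mother's contribution (1/2 · 1/2 = 1/4); r = 1/2 + 1/4 = 3/4.

0.75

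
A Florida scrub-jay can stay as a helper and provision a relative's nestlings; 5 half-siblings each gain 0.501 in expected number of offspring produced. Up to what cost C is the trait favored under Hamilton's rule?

r to a half-sibling = 0.25 (half-sibs share one parent — one path of length 2: r = (1/2)^2 = 1/4).
Hamilton's rule: n·r·B > C, so the trait is favored while C < n·r·B = 5·0.25·0.501 = 0.62625.

0.62625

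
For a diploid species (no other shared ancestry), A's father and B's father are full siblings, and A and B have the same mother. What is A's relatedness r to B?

With two independent routes of shared ancestry, r is the sum of the two contributions.
A and B are related in two ways: first cousins through their fathers (r = 1/8) and half-sibs through their shared mother (r = 1/4).
r = 1/8 + 1/4 = 3/8 = 0.375.

0.375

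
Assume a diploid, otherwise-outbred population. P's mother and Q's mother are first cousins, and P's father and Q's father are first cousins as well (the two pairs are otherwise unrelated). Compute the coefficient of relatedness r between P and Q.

0.0625

With two independent routes of shared ancestry, r is the sum of the two contributions.
P and Q are related in two ways: second cousins through their mothers (r = 1/32) and second cousins through their fathers (r = 1/32).
r = 1/32 + 1/32 = 0.0625.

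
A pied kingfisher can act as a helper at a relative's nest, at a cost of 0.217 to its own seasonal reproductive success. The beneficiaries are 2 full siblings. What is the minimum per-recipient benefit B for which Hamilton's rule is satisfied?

0.217

r to a full sibling = 0.5 (full sibs share both parents — two paths of length 2: r = 2·(1/2)^2 = 1/2).
Hamilton's rule with n recipients of equal r: n·r·B > C, so B > C/(n·r) = 0.217/(2·0.5) = 0.217.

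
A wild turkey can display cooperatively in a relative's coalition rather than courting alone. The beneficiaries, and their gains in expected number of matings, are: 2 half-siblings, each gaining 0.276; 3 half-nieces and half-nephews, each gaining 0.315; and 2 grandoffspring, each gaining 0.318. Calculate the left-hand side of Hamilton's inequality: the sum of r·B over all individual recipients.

0.415125

r to a half-sibling = 0.25 (half-sibs share one parent — one path of length 2: r = (1/2)^2 = 1/4).
r to a half-niece or half-nephew = 1/8 (half-aunt/uncle↔niece/nephew: one path of length 3: r = (1/2)^3 = 1/8).
r to a grandoffspring = 1/4 (two parent–offspring links: r = (1/2)^2 = 1/4).
Summing one r·B term per recipient: 2·0.25·0.276 + 3·0.125·0.315 + 2·0.25·0.318 = 0.415125.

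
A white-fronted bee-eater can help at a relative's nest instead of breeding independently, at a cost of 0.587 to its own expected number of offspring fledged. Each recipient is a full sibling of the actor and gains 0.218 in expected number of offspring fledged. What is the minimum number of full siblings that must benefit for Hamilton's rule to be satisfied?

6

r to a full sibling = 1/2 (full sibs share both parents — two paths of length 2: r = 2·(1/2)^2 = 1/2).
Hamilton's rule: n·r·B > C  ⇒  n > C/(r·B) = 0.587/(0.5·0.218) = 5.385.
The smallest integer exceeding 5.385 is 6.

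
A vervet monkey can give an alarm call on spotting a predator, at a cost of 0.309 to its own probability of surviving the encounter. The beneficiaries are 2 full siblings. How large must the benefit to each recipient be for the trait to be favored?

r to a full sibling = 1/2 (full sibs share both parents — two paths of length 2: r = 2·(1/2)^2 = 1/2).
Hamilton's rule with n recipients of equal r: n·r·B > C, so B > C/(n·r) = 0.309/(2·0.5) = 0.309.

0.309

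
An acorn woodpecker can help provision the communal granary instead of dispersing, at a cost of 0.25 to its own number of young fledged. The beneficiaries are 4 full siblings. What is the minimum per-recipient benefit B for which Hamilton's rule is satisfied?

0.125

r to a full sibling = 0.5 (full sibs share both parents — two paths of length 2: r = 2·(1/2)^2 = 1/2).
Hamilton's rule with n recipients of equal r: n·r·B > C, so B > C/(n·r) = 0.25/(4·0.5) = 0.125.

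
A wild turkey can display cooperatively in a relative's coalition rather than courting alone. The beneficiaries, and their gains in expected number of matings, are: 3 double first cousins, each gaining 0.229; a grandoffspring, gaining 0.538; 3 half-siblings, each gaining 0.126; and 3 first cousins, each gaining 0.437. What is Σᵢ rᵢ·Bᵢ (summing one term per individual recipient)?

r to a double first cousin = 1/4 (double first cousins share both grandparent pairs — four paths of length 4: r = 4·(1/2)^4 = 1/4).
r to a grandoffspring = 1/4 (two parent–offspring links: r = (1/2)^2 = 1/4).
r to a half-sibling = 1/4 (half-sibs share one parent — one path of length 2: r = (1/2)^2 = 1/4).
r to a first cousin = 1/8 (first cousins share one grandparent pair — two paths of length 4: r = 2·(1/2)^4 = 1/8).
Summing one r·B term per recipient: 3·0.25·0.229 + 1·0.25·0.538 + 3·0.25·0.126 + 3·0.125·0.437 = 0.564625.

0.564625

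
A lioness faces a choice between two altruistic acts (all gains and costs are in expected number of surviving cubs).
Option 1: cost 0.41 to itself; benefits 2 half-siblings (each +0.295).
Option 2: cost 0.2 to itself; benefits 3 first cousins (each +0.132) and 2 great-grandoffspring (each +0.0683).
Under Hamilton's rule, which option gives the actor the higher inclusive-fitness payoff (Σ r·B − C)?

Option 2

Option 1: r to a half-sibling = 0.25.
Option 1: Σ r·B − C = (2·0.25·0.295) − 0.41 = -0.2625.
Option 2: r to a first cousin = 0.125.
Option 2: r to a great-grandoffspring = 0.125.
Option 2: Σ r·B − C = (3·0.125·0.132 + 2·0.125·0.0683) − 0.2 = -0.133425.
Option 2 has the higher net inclusive-fitness payoff.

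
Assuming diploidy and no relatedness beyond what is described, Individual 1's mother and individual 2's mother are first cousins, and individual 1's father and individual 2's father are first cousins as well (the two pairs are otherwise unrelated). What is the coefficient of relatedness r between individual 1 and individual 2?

With two independent routes of shared ancestry, r is the sum of the two contributions.
Individual 1 and individual 2 are related in two ways: second cousins through their mothers (r = 1/32) and second cousins through their fathers (r = 1/32).
r = 1/32 + 1/32 = 0.0625.

0.0625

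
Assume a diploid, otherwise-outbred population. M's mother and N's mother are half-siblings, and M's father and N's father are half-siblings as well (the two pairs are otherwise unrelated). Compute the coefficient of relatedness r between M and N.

0.125

Relatedness sums over independent paths through distinct common ancestors.
M and N are related in two ways: half first cousins through their mothers (r = 1/16) and half first cousins through their fathers (r = 1/16).
r = 1/16 + 1/16 = 0.125.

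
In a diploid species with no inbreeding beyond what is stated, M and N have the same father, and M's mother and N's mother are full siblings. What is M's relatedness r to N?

Independent pedigree routes through distinct common ancestors add.
M and N are related in two ways: half-sibs through their shared father (r = 1/4) and first cousins through their mothers (r = 1/8).
r = 1/4 + 1/8 = 3/8 = 0.375.

0.375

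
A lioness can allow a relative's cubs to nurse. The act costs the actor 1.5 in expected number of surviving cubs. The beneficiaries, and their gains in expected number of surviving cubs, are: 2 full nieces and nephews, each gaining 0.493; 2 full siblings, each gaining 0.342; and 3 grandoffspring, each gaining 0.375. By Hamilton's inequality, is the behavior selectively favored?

No

Hamilton's rule: the trait is favored when the sum of r·B over every recipient exceeds the actor's cost C.
r to a full niece or nephew = 1/4 (full aunt/uncle↔niece/nephew: two paths of length 3 through the shared grandparent pair: r = 2·(1/2)^3 = 1/4).
r to a full sibling = 1/2 (full sibs share both parents — two paths of length 2: r = 2·(1/2)^2 = 1/2).
r to a grandoffspring = 1/4 (two parent–offspring links: r = (1/2)^2 = 1/4).
Summing one r·B term per recipient: 2·0.25·0.493 + 2·0.5·0.342 + 3·0.25·0.375 = 0.86975.
0.86975 < 1.5: the indirect benefit is less than the cost.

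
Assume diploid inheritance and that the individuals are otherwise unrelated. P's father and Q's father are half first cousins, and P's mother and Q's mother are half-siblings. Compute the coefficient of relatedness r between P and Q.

With two independent routes of shared ancestry, r is the sum of the two contributions.
P and Q are related in two ways: half second cousins through their fathers (r = 1/64) and half first cousins through their mothers (r = 1/16).
r = 1/64 + 1/16 = 0.078125.

0.078125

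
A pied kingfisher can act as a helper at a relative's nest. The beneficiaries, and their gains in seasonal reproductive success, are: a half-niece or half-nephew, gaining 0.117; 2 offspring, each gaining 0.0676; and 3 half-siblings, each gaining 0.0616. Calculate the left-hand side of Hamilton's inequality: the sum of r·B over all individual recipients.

r to a half-niece or half-nephew = 1/8 (half-aunt/uncle↔niece/nephew: one path of length 3: r = (1/2)^3 = 1/8).
r to an offspring = 1/2 (one parent–offspring link: r = (1/2)^1 = 1/2).
r to a half-sibling = 1/4 (half-sibs share one parent — one path of length 2: r = (1/2)^2 = 1/4).
Summing one r·B term per recipient: 1·0.125·0.117 + 2·0.5·0.0676 + 3·0.25·0.0616 = 0.128425.

0.128425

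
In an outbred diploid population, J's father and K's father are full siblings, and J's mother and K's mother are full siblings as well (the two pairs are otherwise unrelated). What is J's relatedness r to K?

Wright's path rule: contributions from independent ancestry routes add.
J and K are related in two ways: first cousins through their fathers (r = 1/8) and first cousins through their mothers (r = 1/8) — i.e. double first cousins.
r = 1/8 + 1/8 = 1/4 = 0.25.

0.25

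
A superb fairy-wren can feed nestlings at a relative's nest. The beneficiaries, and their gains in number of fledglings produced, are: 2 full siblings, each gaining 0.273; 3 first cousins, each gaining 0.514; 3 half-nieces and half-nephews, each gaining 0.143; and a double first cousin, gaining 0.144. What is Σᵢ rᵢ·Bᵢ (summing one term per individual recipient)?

r to a full sibling = 0.5 (full sibs share both parents — two paths of length 2: r = 2·(1/2)^2 = 1/2).
r to a first cousin = 0.125 (first cousins share one grandparent pair — two paths of length 4: r = 2·(1/2)^4 = 1/8).
r to a half-niece or half-nephew = 1/8 (half-aunt/uncle↔niece/nephew: one path of length 3: r = (1/2)^3 = 1/8).
r to a double first cousin = 1/4 (double first cousins share both grandparent pairs — four paths of length 4: r = 4·(1/2)^4 = 1/4).
Summing one r·B term per recipient: 2·0.5·0.273 + 3·0.125·0.514 + 3·0.125·0.143 + 1·0.25·0.144 = 0.555375.

0.555375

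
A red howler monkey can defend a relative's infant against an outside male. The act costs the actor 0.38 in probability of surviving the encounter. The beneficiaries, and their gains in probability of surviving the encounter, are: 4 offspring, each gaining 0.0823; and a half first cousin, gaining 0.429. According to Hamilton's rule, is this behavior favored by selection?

No

Hamilton's rule: the trait is favored when the sum of r·B over every recipient exceeds the actor's cost C.
r to an offspring = 0.5 (one parent–offspring link: r = (1/2)^1 = 1/2).
r to a half first cousin = 1/16 (half first cousins share one grandparent — one path of length 4: r = (1/2)^4 = 1/16).
Summing one r·B term per recipient: 4·0.5·0.0823 + 1·0.0625·0.429 = 0.1914125.
0.1914125 < 0.38: the indirect benefit is less than the cost.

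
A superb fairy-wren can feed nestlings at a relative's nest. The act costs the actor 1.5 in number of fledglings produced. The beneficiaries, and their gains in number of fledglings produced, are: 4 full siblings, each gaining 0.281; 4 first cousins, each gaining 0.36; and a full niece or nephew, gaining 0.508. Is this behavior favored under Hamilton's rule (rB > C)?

Hamilton's rule: the trait is favored when the sum of r·B over every recipient exceeds the actor's cost C.
r to a full sibling = 1/2 (full sibs share both parents — two paths of length 2: r = 2·(1/2)^2 = 1/2).
r to a first cousin = 1/8 (first cousins share one grandparent pair — two paths of length 4: r = 2·(1/2)^4 = 1/8).
r to a full niece or nephew = 1/4 (full aunt/uncle↔niece/nephew: two paths of length 3 through the shared grandparent pair: r = 2·(1/2)^3 = 1/4).
Summing one r·B term per recipient: 4·0.5·0.281 + 4·0.125·0.36 + 1·0.25·0.508 = 0.869.
0.869 < 1.5: the indirect benefit is less than the cost.

No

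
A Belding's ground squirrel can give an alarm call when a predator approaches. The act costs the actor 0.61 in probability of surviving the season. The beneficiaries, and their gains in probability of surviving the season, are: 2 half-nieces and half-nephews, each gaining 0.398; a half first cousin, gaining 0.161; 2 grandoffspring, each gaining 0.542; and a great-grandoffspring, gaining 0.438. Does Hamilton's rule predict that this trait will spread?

No

Hamilton's rule: the trait is favored when the sum of r·B over every recipient exceeds the actor's cost C.
r to a half-niece or half-nephew = 1/8 (half-aunt/uncle↔niece/nephew: one path of length 3: r = (1/2)^3 = 1/8).
r to a half first cousin = 1/16 (half first cousins share one grandparent — one path of length 4: r = (1/2)^4 = 1/16).
r to a grandoffspring = 1/4 (two parent–offspring links: r = (1/2)^2 = 1/4).
r to a great-grandoffspring = 0.125 (three parent–offspring links: r = (1/2)^3 = 1/8).
Summing one r·B term per recipient: 2·0.125·0.398 + 1·0.0625·0.161 + 2·0.25·0.542 + 1·0.125·0.438 = 0.4353125.
0.4353125 < 0.61: the indirect benefit is less than the cost.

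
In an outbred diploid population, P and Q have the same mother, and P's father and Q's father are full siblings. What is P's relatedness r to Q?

Wright's path rule: contributions from independent ancestry routes add.
P and Q are related in two ways: half-sibs through their shared mother (r = 1/4) and first cousins through their fathers (r = 1/8).
r = 1/4 + 1/8 = 0.375.

0.375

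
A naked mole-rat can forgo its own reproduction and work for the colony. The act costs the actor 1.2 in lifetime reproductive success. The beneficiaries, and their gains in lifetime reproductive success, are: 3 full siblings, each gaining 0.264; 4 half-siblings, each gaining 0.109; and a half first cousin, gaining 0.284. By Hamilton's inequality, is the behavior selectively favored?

Hamilton's rule: the trait is favored when the sum of r·B over every recipient exceeds the actor's cost C.
r to a full sibling = 1/2 (full sibs share both parents — two paths of length 2: r = 2·(1/2)^2 = 1/2).
r to a half-sibling = 1/4 (half-sibs share one parent — one path of length 2: r = (1/2)^2 = 1/4).
r to a half first cousin = 1/16 (half first cousins share one grandparent — one path of length 4: r = (1/2)^4 = 1/16).
Summing one r·B term per recipient: 3·0.5·0.264 + 4·0.25·0.109 + 1·0.0625·0.284 = 0.52275.
0.52275 < 1.2: the indirect benefit is less than the cost.

No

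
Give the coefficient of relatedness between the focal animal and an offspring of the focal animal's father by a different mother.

0.25

Each parent–offspring link contributes a factor of 1/2, and independent paths through distinct common ancestors add.
Half-sibs share one parent — one path of length 2: r = (1/2)^2 = 1/4.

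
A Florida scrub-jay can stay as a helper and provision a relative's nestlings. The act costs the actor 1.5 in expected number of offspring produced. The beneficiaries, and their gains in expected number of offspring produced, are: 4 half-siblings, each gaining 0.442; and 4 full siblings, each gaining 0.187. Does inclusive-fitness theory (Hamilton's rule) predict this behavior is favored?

Hamilton's rule: the trait is favored when the sum of r·B over every recipient exceeds the actor's cost C.
r to a half-sibling = 1/4 (half-sibs share one parent — one path of length 2: r = (1/2)^2 = 1/4).
r to a full sibling = 0.5 (full sibs share both parents — two paths of length 2: r = 2·(1/2)^2 = 1/2).
Summing one r·B term per recipient: 4·0.25·0.442 + 4·0.5·0.187 = 0.816.
0.816 < 1.5: the indirect benefit is less than the cost.

No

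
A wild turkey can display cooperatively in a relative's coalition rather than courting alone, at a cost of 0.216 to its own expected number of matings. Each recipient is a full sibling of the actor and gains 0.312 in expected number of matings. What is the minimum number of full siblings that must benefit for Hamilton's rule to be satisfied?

r to a full sibling = 0.5 (full sibs share both parents — two paths of length 2: r = 2·(1/2)^2 = 1/2).
Hamilton's rule: n·r·B > C  ⇒  n > C/(r·B) = 0.216/(0.5·0.312) = 1.385.
The smallest integer exceeding 1.385 is 2.

2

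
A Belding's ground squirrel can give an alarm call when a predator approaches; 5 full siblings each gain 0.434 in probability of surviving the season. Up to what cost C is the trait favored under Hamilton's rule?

1.085

r to a full sibling = 1/2 (full sibs share both parents — two paths of length 2: r = 2·(1/2)^2 = 1/2).
Hamilton's rule: n·r·B > C, so the trait is favored while C < n·r·B = 5·0.5·0.434 = 1.085.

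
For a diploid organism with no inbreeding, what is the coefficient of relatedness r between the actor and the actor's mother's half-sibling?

Each parent–offspring link contributes a factor of 1/2, and independent paths through distinct common ancestors add.
Half-aunt/uncle↔niece/nephew: one path of length 3: r = (1/2)^3 = 1/8.

0.125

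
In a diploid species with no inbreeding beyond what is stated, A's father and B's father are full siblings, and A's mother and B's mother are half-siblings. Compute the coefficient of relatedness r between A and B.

0.1875

Relatedness sums over independent paths through distinct common ancestors.
A and B are related in two ways: first cousins through their fathers (r = 1/8) and half first cousins through their mothers (r = 1/16).
r = 1/8 + 1/16 = 3/16 = 0.1875.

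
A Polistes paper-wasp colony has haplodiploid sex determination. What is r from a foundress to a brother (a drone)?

0.25

Her haploid brother carries none of their father's genes and a random half of their mother's genome; that half matches the maternal half of her own genome with probability 1/2: r = 1/2 · 1/2 = 1/4.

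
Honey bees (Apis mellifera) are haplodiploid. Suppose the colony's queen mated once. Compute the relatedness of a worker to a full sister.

0.75

Haplodiploid full sisters inherit their father's entire haploid genome identically (contributing 1/2) and on average half of their mother's contribution (1/2 · 1/2 = 1/4); r = 1/2 + 1/4 = 3/4.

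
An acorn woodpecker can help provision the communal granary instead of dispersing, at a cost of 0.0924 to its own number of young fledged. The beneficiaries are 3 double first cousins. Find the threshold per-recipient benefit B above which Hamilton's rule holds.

0.1232

r to a double first cousin = 0.25 (double first cousins share both grandparent pairs — four paths of length 4: r = 4·(1/2)^4 = 1/4).
Hamilton's rule with n recipients of equal r: n·r·B > C, so B > C/(n·r) = 0.0924/(3·0.25) = 0.1232.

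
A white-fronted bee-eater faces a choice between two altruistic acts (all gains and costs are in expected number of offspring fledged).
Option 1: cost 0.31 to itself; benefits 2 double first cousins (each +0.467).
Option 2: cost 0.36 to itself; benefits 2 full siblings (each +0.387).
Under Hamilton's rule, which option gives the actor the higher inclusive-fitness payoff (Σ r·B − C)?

Option 1: r to a double first cousin = 0.25.
Option 1: Σ r·B − C = (2·0.25·0.467) − 0.31 = -0.0765.
Option 2: r to a full sibling = 0.5.
Option 2: Σ r·B − C = (2·0.5·0.387) − 0.36 = 0.027.
Option 2 has the higher net inclusive-fitness payoff.

Option 2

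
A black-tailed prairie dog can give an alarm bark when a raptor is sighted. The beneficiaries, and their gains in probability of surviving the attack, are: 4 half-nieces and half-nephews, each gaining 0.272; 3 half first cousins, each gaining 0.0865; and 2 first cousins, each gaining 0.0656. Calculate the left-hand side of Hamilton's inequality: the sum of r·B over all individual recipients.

0.16861875

r to a half-niece or half-nephew = 1/8 (half-aunt/uncle↔niece/nephew: one path of length 3: r = (1/2)^3 = 1/8).
r to a half first cousin = 0.0625 (half first cousins share one grandparent — one path of length 4: r = (1/2)^4 = 1/16).
r to a first cousin = 0.125 (first cousins share one grandparent pair — two paths of length 4: r = 2·(1/2)^4 = 1/8).
Summing one r·B term per recipient: 4·0.125·0.272 + 3·0.0625·0.0865 + 2·0.125·0.0656 = 0.16861875.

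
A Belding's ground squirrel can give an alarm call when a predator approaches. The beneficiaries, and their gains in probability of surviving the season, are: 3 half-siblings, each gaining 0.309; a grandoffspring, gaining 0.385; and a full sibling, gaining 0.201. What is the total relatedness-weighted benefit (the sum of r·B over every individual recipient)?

r to a half-sibling = 0.25 (half-sibs share one parent — one path of length 2: r = (1/2)^2 = 1/4).
r to a grandoffspring = 0.25 (two parent–offspring links: r = (1/2)^2 = 1/4).
r to a full sibling = 1/2 (full sibs share both parents — two paths of length 2: r = 2·(1/2)^2 = 1/2).
Summing one r·B term per recipient: 3·0.25·0.309 + 1·0.25·0.385 + 1·0.5·0.201 = 0.4285.

0.4285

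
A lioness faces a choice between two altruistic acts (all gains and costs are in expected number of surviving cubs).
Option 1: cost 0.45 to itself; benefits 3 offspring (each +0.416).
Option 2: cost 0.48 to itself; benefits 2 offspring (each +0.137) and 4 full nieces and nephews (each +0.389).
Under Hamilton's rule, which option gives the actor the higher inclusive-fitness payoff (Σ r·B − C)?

Option 1: r to an offspring = 0.5.
Option 1: Σ r·B − C = (3·0.5·0.416) − 0.45 = 0.174.
Option 2: r to an offspring = 0.5.
Option 2: r to a full niece or nephew = 0.25.
Option 2: Σ r·B − C = (2·0.5·0.137 + 4·0.25·0.389) − 0.48 = 0.046.
Option 1 has the higher net inclusive-fitness payoff.

Option 1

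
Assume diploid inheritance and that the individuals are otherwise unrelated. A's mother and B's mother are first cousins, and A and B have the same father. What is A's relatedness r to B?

Relatedness sums over independent paths through distinct common ancestors.
A and B are related in two ways: second cousins through their mothers (r = 1/32) and half-sibs through their shared father (r = 1/4).
r = 1/32 + 1/4 = 0.28125.

0.28125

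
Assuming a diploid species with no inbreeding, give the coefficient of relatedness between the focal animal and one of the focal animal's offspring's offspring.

Each parent–offspring link contributes a factor of 1/2, and independent paths through distinct common ancestors add.
Two parent–offspring links: r = (1/2)^2 = 1/4.

0.25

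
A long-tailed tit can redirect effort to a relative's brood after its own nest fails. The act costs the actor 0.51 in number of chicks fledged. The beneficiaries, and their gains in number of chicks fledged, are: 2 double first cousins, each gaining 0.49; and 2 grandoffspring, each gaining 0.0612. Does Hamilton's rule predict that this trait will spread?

Hamilton's rule: the trait is favored when the sum of r·B over every recipient exceeds the actor's cost C.
r to a double first cousin = 1/4 (double first cousins share both grandparent pairs — four paths of length 4: r = 4·(1/2)^4 = 1/4).
r to a grandoffspring = 1/4 (two parent–offspring links: r = (1/2)^2 = 1/4).
Summing one r·B term per recipient: 2·0.25·0.49 + 2·0.25·0.0612 = 0.2756.
0.2756 < 0.51: the indirect benefit is less than the cost.

No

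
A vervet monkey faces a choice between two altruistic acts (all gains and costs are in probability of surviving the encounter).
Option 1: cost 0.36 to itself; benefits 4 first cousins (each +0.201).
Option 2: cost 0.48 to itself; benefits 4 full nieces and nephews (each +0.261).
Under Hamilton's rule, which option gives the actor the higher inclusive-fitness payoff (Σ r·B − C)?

Option 2

Option 1: r to a first cousin = 0.125.
Option 1: Σ r·B − C = (4·0.125·0.201) − 0.36 = -0.2595.
Option 2: r to a full niece or nephew = 0.25.
Option 2: Σ r·B − C = (4·0.25·0.261) − 0.48 = -0.219.
Option 2 has the higher net inclusive-fitness payoff.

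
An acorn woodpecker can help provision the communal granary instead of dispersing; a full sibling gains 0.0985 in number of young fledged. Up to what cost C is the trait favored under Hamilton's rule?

r to a full sibling = 0.5 (full sibs share both parents — two paths of length 2: r = 2·(1/2)^2 = 1/2).
Hamilton's rule: n·r·B > C, so the trait is favored while C < n·r·B = 1·0.5·0.0985 = 0.04925.

0.04925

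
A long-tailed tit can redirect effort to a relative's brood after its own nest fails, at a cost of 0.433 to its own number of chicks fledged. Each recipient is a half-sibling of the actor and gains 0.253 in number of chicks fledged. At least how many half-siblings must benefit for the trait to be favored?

r to a half-sibling = 0.25 (half-sibs share one parent — one path of length 2: r = (1/2)^2 = 1/4).
Hamilton's rule: n·r·B > C  ⇒  n > C/(r·B) = 0.433/(0.25·0.253) = 6.846.
The smallest integer exceeding 6.846 is 7.

7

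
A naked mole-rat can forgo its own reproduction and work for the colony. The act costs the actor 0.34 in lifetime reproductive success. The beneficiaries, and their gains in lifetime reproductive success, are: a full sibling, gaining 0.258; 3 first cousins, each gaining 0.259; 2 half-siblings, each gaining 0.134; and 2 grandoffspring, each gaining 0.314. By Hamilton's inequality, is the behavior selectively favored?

Hamilton's rule: the trait is favored when the sum of r·B over every recipient exceeds the actor's cost C.
r to a full sibling = 1/2 (full sibs share both parents — two paths of length 2: r = 2·(1/2)^2 = 1/2).
r to a first cousin = 1/8 (first cousins share one grandparent pair — two paths of length 4: r = 2·(1/2)^4 = 1/8).
r to a half-sibling = 1/4 (half-sibs share one parent — one path of length 2: r = (1/2)^2 = 1/4).
r to a grandoffspring = 1/4 (two parent–offspring links: r = (1/2)^2 = 1/4).
Summing one r·B term per recipient: 1·0.5·0.258 + 3·0.125·0.259 + 2·0.25·0.134 + 2·0.25·0.314 = 0.450125.
0.450125 > 0.34: the indirect benefit exceeds the cost.

Yes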